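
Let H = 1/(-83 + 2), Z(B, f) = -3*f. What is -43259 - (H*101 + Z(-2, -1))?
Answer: -3504121/81 ≈ -43261.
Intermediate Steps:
H = -1/81 (H = 1/(-81) = -1/81 ≈ -0.012346)
-43259 - (H*101 + Z(-2, -1)) = -43259 - (-1/81*101 - 3*(-1)) = -43259 - (-101/81 + 3) = -43259 - 1*142/81 = -43259 - 142/81 = -3504121/81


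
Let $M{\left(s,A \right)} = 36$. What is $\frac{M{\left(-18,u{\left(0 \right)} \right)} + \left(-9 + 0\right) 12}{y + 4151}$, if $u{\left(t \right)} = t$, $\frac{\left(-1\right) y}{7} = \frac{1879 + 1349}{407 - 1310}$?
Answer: $- \frac{3096}{179569} \approx -0.017241$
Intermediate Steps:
$y = \frac{1076}{43}$ ($y = - 7 \frac{1879 + 1349}{407 - 1310} = - 7 \frac{3228}{-903} = - 7 \cdot 3228 \left(- \frac{1}{903}\right) = \left(-7\right) \left(- \frac{1076}{301}\right) = \frac{1076}{43} \approx 25.023$)
$\frac{M{\left(-18,u{\left(0 \right)} \right)} + \left(-9 + 0\right) 12}{y + 4151} = \frac{36 + \left(-9 + 0\right) 12}{\frac{1076}{43} + 4151} = \frac{36 - 108}{\frac{179569}{43}} = \left(36 - 108\right) \frac{43}{179569} = \left(-72\right) \frac{43}{179569} = - \frac{3096}{179569}$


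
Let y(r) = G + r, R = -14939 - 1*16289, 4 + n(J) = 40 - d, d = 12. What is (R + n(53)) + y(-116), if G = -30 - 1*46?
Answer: -31396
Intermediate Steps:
G = -76 (G = -30 - 46 = -76)
n(J) = 24 (n(J) = -4 + (40 - 1*12) = -4 + (40 - 12) = -4 + 28 = 24)
R = -31228 (R = -14939 - 16289 = -31228)
y(r) = -76 + r
(R + n(53)) + y(-116) = (-31228 + 24) + (-76 - 116) = -31204 - 192 = -31396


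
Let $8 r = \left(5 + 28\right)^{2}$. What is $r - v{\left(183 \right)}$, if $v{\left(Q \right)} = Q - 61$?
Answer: $\frac{113}{8} \approx 14.125$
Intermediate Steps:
$v{\left(Q \right)} = -61 + Q$
$r = \frac{1089}{8}$ ($r = \frac{\left(5 + 28\right)^{2}}{8} = \frac{33^{2}}{8} = \frac{1}{8} \cdot 1089 = \frac{1089}{8} \approx 136.13$)
$r - v{\left(183 \right)} = \frac{1089}{8} - \left(-61 + 183\right) = \frac{1089}{8} - 122 = \frac{113}{8}$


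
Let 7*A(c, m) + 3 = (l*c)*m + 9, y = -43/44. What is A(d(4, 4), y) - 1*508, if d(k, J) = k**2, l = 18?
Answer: -42146/77 ≈ -547.35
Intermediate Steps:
y = -43/44 (y = -43*1/44 = -43/44 ≈ -0.97727)
A(c, m) = 6/7 + 18*c*m/7 (A(c, m) = -3/7 + ((18*c)*m + 9)/7 = -3/7 + (18*c*m + 9)/7 = -3/7 + (9 + 18*c*m)/7 = -3/7 + (9/7 + 18*c*m/7) = 6/7 + 18*c*m/7)
A(d(4, 4), y) - 1*508 = (6/7 + (18/7)*4**2*(-43/44)) - 1*508 = (6/7 + (18/7)*16*(-43/44)) - 508 = (6/7 - 3096/77) - 508 = -3030/77 - 508 = -42146/77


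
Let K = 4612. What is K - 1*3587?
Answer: 1025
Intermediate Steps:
K - 1*3587 = 4612 - 1*3587 = 4612 - 3587 = 1025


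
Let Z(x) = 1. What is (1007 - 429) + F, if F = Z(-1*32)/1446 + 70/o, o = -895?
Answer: 149585987/258834 ≈ 577.92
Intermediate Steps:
F = -20065/258834 (F = 1/1446 + 70/(-895) = 1*(1/1446) + 70*(-1/895) = 1/1446 - 14/179 = -20065/258834 ≈ -0.077521)
(1007 - 429) + F = (1007 - 429) - 20065/258834 = 578 - 20065/258834 = 149585987/258834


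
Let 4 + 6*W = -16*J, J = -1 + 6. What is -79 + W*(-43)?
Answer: 523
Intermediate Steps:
J = 5
W = -14 (W = -2/3 + (-16*5)/6 = -2/3 + (1/6)*(-80) = -2/3 - 40/3 = -14)
-79 + W*(-43) = -79 - 14*(-43) = -79 + 602 = 523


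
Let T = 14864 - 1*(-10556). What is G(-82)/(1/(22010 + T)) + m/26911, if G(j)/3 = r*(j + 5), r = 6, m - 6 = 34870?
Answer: -1769074744904/26911 ≈ -6.5738e+7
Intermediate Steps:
m = 34876 (m = 6 + 34870 = 34876)
T = 25420 (T = 14864 + 10556 = 25420)
G(j) = 90 + 18*j (G(j) = 3*(6*(j + 5)) = 3*(6*(5 + j)) = 3*(30 + 6*j) = 90 + 18*j)
G(-82)/(1/(22010 + T)) + m/26911 = (90 + 18*(-82))/(1/(22010 + 25420)) + 34876/26911 = (90 - 1476)/(1/47430) + 34876*(1/26911) = -1386/1/47430 + 34876/26911 = -1386*47430 + 34876/26911 = -65737980 + 34876/26911 = -1769074744904/26911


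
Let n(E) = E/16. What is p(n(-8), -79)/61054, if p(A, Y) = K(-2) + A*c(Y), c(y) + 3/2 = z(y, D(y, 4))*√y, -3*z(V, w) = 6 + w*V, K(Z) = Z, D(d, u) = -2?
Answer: -5/244216 + 41*I*√79/91581 ≈ -2.0474e-5 + 0.0039792*I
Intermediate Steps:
n(E) = E/16 (n(E) = E*(1/16) = E/16)
z(V, w) = -2 - V*w/3 (z(V, w) = -(6 + w*V)/3 = -(6 + V*w)/3 = -2 - V*w/3)
c(y) = -3/2 + √y*(-2 + 2*y/3) (c(y) = -3/2 + (-2 - ⅓*y*(-2))*√y = -3/2 + (-2 + 2*y/3)*√y = -3/2 + √y*(-2 + 2*y/3))
p(A, Y) = -2 + A*(-3/2 + 2*√Y*(-3 + Y)/3)
p(n(-8), -79)/61054 = (-2 + ((1/16)*(-8))*(-9 + 4*√(-79)*(-3 - 79))/6)/61054 = (-2 + (⅙)*(-½)*(-9 + 4*(I*√79)*(-82)))*(1/61054) = (-2 + (⅙)*(-½)*(-9 - 328*I*√79))*(1/61054) = (-2 + (¾ + 82*I*√79/3))*(1/61054) = (-5/4 + 82*I*√79/3)*(1/61054) = -5/244216 + 41*I*√79/91581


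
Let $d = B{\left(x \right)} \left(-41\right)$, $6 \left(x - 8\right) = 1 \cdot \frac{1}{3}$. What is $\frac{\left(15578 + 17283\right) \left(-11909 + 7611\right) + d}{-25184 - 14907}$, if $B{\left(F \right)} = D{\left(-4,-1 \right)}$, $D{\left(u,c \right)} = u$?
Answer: $\frac{141236414}{40091} \approx 3522.9$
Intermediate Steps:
$x = \frac{145}{18}$ ($x = 8 + \frac{1 \cdot \frac{1}{3}}{6} = 8 + \frac{1}{6} \cdot \frac{1}{3} = 8 + \frac{1}{18} = \frac{145}{18} \approx 8.0556$)
$B{\left(F \right)} = -4$
$d = 164$ ($d = \left(-4\right) \left(-41\right) = 164$)
$\frac{\left(15578 + 17283\right) \left(-11909 + 7611\right) + d}{-25184 - 14907} = \frac{\left(15578 + 17283\right) \left(-11909 + 7611\right) + 164}{-25184 - 14907} = \frac{32861 \left(-4298\right) + 164}{-40091} = \left(-141236578 + 164\right) \left(- \frac{1}{40091}\right) = \left(-141236414\right) \left(- \frac{1}{40091}\right) = \frac{141236414}{40091}$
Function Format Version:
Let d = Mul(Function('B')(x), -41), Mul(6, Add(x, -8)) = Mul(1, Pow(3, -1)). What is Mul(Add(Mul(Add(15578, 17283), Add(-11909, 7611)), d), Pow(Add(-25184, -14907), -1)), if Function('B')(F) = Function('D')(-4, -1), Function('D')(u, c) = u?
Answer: Rational(141236414, 40091) ≈ 3522.9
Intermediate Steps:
x = Rational(145, 18) (x = Add(8, Mul(Rational(1, 6), Mul(1, Pow(3, -1)))) = Add(8, Mul(Rational(1, 6), Mul(1, Rational(1, 3)))) = Add(8, Mul(Rational(1, 6), Rational(1, 3))) = Add(8, Rational(1, 18)) = Rational(145, 18) ≈ 8.0556)
Function('B')(F) = -4
d = 164 (d = Mul(-4, -41) = 164)
Mul(Add(Mul(Add(15578, 17283), Add(-11909, 7611)), d), Pow(Add(-25184, -14907), -1)) = Mul(Add(Mul(Add(15578, 17283), Add(-11909, 7611)), 164), Pow(Add(-25184, -14907), -1)) = Mul(Add(Mul(32861, -4298), 164), Pow(-40091, -1)) = Mul(Add(-141236578, 164), Rational(-1, 40091)) = Mul(-141236414, Rational(-1, 40091)) = Rational(141236414, 40091)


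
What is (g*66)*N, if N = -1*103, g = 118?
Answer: -802164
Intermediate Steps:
N = -103
(g*66)*N = (118*66)*(-103) = 7788*(-103) = -802164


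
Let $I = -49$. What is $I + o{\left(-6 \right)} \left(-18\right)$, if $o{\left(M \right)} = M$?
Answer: $59$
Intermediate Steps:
$I + o{\left(-6 \right)} \left(-18\right) = -49 - -108 = -49 + 108 = 59$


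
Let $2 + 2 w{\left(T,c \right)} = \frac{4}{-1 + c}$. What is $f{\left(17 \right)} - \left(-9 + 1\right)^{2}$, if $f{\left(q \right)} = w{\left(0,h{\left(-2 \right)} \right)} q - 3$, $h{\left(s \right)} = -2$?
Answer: $- \frac{286}{3} \approx -95.333$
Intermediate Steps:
$w{\left(T,c \right)} = -1 + \frac{2}{-1 + c}$ ($w{\left(T,c \right)} = -1 + \frac{4 \frac{1}{-1 + c}}{2} = -1 + \frac{2}{-1 + c}$)
$f{\left(q \right)} = -3 - \frac{5 q}{3}$ ($f{\left(q \right)} = \frac{3 - -2}{-1 - 2} q - 3 = \frac{3 + 2}{-3} q - 3 = \left(- \frac{1}{3}\right) 5 q - 3 = - \frac{5 q}{3} - 3 = -3 - \frac{5 q}{3}$)
$f{\left(17 \right)} - \left(-9 + 1\right)^{2} = \left(-3 - \frac{85}{3}\right) - \left(-9 + 1\right)^{2} = \left(-3 - \frac{85}{3}\right) - \left(-8\right)^{2} = - \frac{94}{3} - 64 = - \frac{286}{3}$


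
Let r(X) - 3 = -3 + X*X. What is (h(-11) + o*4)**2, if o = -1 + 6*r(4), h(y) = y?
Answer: 136161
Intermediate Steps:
r(X) = X**2 (r(X) = 3 + (-3 + X*X) = 3 + (-3 + X**2) = X**2)
o = 95 (o = -1 + 6*4**2 = -1 + 6*16 = -1 + 96 = 95)
(h(-11) + o*4)**2 = (-11 + 95*4)**2 = (-11 + 380)**2 = 369**2 = 136161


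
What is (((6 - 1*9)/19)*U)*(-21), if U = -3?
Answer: -189/19 ≈ -9.9474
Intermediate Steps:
(((6 - 1*9)/19)*U)*(-21) = (((6 - 1*9)/19)*(-3))*(-21) = (((6 - 9)*(1/19))*(-3))*(-21) = (-3*1/19*(-3))*(-21) = -3/19*(-3)*(-21) = (9/19)*(-21) = -189/19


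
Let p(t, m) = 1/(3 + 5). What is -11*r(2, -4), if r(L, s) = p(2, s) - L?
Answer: 165/8 ≈ 20.625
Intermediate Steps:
p(t, m) = 1/8
r(L, s) = 1/8 - L
-11*r(2, -4) = -11*(1/8 - 1*2) = -11*(1/8 - 2) = -11*(-15/8) = 165/8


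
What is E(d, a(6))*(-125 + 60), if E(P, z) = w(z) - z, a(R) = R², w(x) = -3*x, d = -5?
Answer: 9360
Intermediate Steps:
E(P, z) = -4*z (E(P, z) = -3*z - z = -4*z)
E(d, a(6))*(-125 + 60) = (-4*6²)*(-125 + 60) = -4*36*(-65) = -144*(-65) = 9360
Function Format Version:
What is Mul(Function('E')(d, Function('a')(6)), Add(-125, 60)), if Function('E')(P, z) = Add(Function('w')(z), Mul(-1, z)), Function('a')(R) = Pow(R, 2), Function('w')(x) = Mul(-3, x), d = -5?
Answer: 9360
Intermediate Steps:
Function('E')(P, z) = Mul(-4, z) (Function('E')(P, z) = Add(Mul(-3, z), Mul(-1, z)) = Mul(-4, z))
Mul(Function('E')(d, Function('a')(6)), Add(-125, 60)) = Mul(Mul(-4, Pow(6, 2)), Add(-125, 60)) = Mul(Mul(-4, 36), -65) = Mul(-144, -65) = 9360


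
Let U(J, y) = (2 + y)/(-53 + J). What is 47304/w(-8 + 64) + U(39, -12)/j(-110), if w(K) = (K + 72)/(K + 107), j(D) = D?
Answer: 74214055/1232 ≈ 60239.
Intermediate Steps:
U(J, y) = (2 + y)/(-53 + J)
w(K) = (72 + K)/(107 + K)
47304/w(-8 + 64) + U(39, -12)/j(-110) = 47304/(((72 + (-8 + 64))/(107 + (-8 + 64)))) + ((2 - 12)/(-53 + 39))/(-110) = 47304/(((72 + 56)/(107 + 56))) + (-10/(-14))*(-1/110) = 47304/((128/163)) - 1/14*(-10)*(-1/110) = 47304/(((1/163)*128)) + (5/7)*(-1/110) = 47304/(128/163) - 1/154 = 47304*(163/128) - 1/154 = 963819/16 - 1/154 = 74214055/1232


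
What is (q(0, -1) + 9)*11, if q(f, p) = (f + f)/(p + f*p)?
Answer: 99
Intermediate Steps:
q(f, p) = 2*f/(p + f*p) (q(f, p) = (2*f)/(p + f*p) = 2*f/(p + f*p))
(q(0, -1) + 9)*11 = (2*0/(-1*(1 + 0)) + 9)*11 = (2*0*(-1)/1 + 9)*11 = (2*0*(-1)*1 + 9)*11 = (0 + 9)*11 = 9*11 = 99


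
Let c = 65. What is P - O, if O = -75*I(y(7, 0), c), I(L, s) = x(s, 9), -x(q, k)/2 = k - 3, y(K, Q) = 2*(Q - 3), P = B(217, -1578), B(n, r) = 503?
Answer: -397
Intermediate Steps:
P = 503
y(K, Q) = -6 + 2*Q (y(K, Q) = 2*(-3 + Q) = -6 + 2*Q)
x(q, k) = 6 - 2*k (x(q, k) = -2*(k - 3) = -2*(-3 + k) = 6 - 2*k)
I(L, s) = -12 (I(L, s) = 6 - 2*9 = 6 - 18 = -12)
O = 900 (O = -75*(-12) = 900)
P - O = 503 - 1*900 = 503 - 900 = -397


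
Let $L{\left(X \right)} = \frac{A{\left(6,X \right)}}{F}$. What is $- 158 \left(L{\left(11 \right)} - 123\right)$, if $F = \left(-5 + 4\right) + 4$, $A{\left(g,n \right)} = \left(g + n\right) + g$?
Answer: $\frac{54668}{3} \approx 18223.0$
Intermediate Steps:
$A{\left(g,n \right)} = n + 2 g$
$F = 3$ ($F = -1 + 4 = 3$)
$L{\left(X \right)} = 4 + \frac{X}{3}$ ($L{\left(X \right)} = \frac{X + 2 \cdot 6}{3} = \left(X + 12\right) \frac{1}{3} = \left(12 + X\right) \frac{1}{3} = 4 + \frac{X}{3}$)
$- 158 \left(L{\left(11 \right)} - 123\right) = - 158 \left(\left(4 + \frac{1}{3} \cdot 11\right) - 123\right) = - 158 \left(\left(4 + \frac{11}{3}\right) - 123\right) = - 158 \left(\frac{23}{3} - 123\right) = \left(-158\right) \left(- \frac{346}{3}\right) = \frac{54668}{3}$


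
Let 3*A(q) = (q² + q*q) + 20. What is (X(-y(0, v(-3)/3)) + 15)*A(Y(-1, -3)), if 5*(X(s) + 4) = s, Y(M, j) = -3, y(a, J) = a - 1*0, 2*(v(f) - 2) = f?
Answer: 418/3 ≈ 139.33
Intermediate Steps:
v(f) = 2 + f/2
y(a, J) = a (y(a, J) = a + 0 = a)
A(q) = 20/3 + 2*q²/3 (A(q) = ((q² + q*q) + 20)/3 = ((q² + q²) + 20)/3 = (2*q² + 20)/3 = (20 + 2*q²)/3 = 20/3 + 2*q²/3)
X(s) = -4 + s/5
(X(-y(0, v(-3)/3)) + 15)*A(Y(-1, -3)) = ((-4 + (-1*0)/5) + 15)*(20/3 + (⅔)*(-3)²) = ((-4 + (⅕)*0) + 15)*(20/3 + (⅔)*9) = ((-4 + 0) + 15)*(20/3 + 6) = (-4 + 15)*(38/3) = 11*(38/3) = 418/3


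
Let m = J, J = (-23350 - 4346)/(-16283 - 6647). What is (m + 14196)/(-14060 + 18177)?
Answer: 162770988/47201405 ≈ 3.4484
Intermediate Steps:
J = 13848/11465 (J = -27696/(-22930) = -27696*(-1/22930) = 13848/11465 ≈ 1.2078)
m = 13848/11465 ≈ 1.2078
(m + 14196)/(-14060 + 18177) = (13848/11465 + 14196)/(-14060 + 18177) = (162770988/11465)/4117 = (162770988/11465)*(1/4117) = 162770988/47201405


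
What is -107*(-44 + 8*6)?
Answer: -428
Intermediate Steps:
-107*(-44 + 8*6) = -107*(-44 + 48) = -107*4 = -428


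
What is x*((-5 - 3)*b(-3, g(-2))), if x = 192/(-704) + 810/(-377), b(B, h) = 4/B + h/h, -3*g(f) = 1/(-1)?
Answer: -26776/4147 ≈ -6.4567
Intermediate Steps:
g(f) = ⅓ (g(f) = -⅓/(-1) = -⅓*(-1) = ⅓)
b(B, h) = 1 + 4/B (b(B, h) = 4/B + 1 = 1 + 4/B)
x = -10041/4147 (x = 192*(-1/704) + 810*(-1/377) = -3/11 - 810/377 = -10041/4147 ≈ -2.4213)
x*((-5 - 3)*b(-3, g(-2))) = -10041*(-5 - 3)*(4 - 3)/(-3)/4147 = -(-80328)*(-⅓*1)/4147 = -(-80328)*(-1)/(4147*3) = -10041/4147*8/3 = -26776/4147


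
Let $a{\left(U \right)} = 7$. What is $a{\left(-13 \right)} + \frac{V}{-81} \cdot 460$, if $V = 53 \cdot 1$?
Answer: $- \frac{23813}{81} \approx -293.99$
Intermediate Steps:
$V = 53$
$a{\left(-13 \right)} + \frac{V}{-81} \cdot 460 = 7 + \frac{53}{-81} \cdot 460 = 7 + 53 \left(- \frac{1}{81}\right) 460 = 7 - \frac{24380}{81} = - \frac{23813}{81}$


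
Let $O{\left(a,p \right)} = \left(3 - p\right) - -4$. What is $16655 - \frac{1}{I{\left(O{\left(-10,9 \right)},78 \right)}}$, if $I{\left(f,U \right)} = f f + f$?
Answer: $\frac{33309}{2} \approx 16655.0$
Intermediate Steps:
$O{\left(a,p \right)} = 7 - p$ ($O{\left(a,p \right)} = \left(3 - p\right) + 4 = 7 - p$)
$I{\left(f,U \right)} = f + f^{2}$ ($I{\left(f,U \right)} = f^{2} + f = f + f^{2}$)
$16655 - \frac{1}{I{\left(O{\left(-10,9 \right)},78 \right)}} = 16655 - \frac{1}{\left(7 - 9\right) \left(1 + \left(7 - 9\right)\right)} = 16655 - \frac{1}{\left(-2\right) \left(1 - 2\right)} = 16655 - \frac{1}{\left(-2\right) \left(-1\right)} = 16655 - \frac{1}{2} = \frac{33309}{2}$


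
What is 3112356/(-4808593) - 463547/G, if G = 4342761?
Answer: -15745227114287/20882570145273 ≈ -0.75399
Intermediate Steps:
3112356/(-4808593) - 463547/G = 3112356/(-4808593) - 463547/4342761 = 3112356*(-1/4808593) - 463547*1/4342761 = -3112356/4808593 - 463547/4342761 = -15745227114287/20882570145273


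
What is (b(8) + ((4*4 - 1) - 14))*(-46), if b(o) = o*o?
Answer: -2990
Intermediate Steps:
b(o) = o²
(b(8) + ((4*4 - 1) - 14))*(-46) = (8² + ((4*4 - 1) - 14))*(-46) = (64 + ((16 - 1) - 14))*(-46) = (64 + (15 - 14))*(-46) = (64 + 1)*(-46) = 65*(-46) = -2990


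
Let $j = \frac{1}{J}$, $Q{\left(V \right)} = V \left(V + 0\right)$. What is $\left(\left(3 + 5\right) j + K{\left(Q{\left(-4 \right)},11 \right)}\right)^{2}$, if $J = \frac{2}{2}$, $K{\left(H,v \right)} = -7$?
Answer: $1$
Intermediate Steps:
$Q{\left(V \right)} = V^{2}$ ($Q{\left(V \right)} = V V = V^{2}$)
$J = 1$ ($J = 2 \cdot \frac{1}{2} = 1$)
$j = 1$ ($j = 1^{-1} = 1$)
$\left(\left(3 + 5\right) j + K{\left(Q{\left(-4 \right)},11 \right)}\right)^{2} = \left(\left(3 + 5\right) 1 - 7\right)^{2} = \left(8 \cdot 1 - 7\right)^{2} = \left(8 - 7\right)^{2} = 1^{2} = 1$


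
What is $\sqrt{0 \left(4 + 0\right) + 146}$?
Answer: $\sqrt{146} \approx 12.083$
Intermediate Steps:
$\sqrt{0 \left(4 + 0\right) + 146} = \sqrt{0 \cdot 4 + 146} = \sqrt{0 + 146} = \sqrt{146}$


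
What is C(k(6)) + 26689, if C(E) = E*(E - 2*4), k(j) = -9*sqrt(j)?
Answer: 27175 + 72*sqrt(6) ≈ 27351.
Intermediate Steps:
C(E) = E*(-8 + E) (C(E) = E*(E - 8) = E*(-8 + E))
C(k(6)) + 26689 = (-9*sqrt(6))*(-8 - 9*sqrt(6)) + 26689 = -9*sqrt(6)*(-8 - 9*sqrt(6)) + 26689 = 26689 - 9*sqrt(6)*(-8 - 9*sqrt(6))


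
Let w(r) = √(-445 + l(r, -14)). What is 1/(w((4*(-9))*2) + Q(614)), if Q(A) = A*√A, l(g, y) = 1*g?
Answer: 1/(614*√614 + I*√517) ≈ 6.5727e-5 - 9.82e-8*I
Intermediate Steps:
l(g, y) = g
Q(A) = A^(3/2)
w(r) = √(-445 + r)
1/(w((4*(-9))*2) + Q(614)) = 1/(√(-445 + (4*(-9))*2) + 614^(3/2)) = 1/(√(-445 - 36*2) + 614*√614) = 1/(√(-445 - 72) + 614*√614) = 1/(√(-517) + 614*√614) = 1/(I*√517 + 614*√614) = 1/(614*√614 + I*√517)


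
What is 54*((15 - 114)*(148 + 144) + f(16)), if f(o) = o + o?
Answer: -1559304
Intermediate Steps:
f(o) = 2*o
54*((15 - 114)*(148 + 144) + f(16)) = 54*((15 - 114)*(148 + 144) + 2*16) = 54*(-99*292 + 32) = 54*(-28908 + 32) = 54*(-28876) = -1559304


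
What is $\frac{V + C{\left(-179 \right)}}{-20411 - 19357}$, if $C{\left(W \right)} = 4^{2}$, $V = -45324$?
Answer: $\frac{11327}{9942} \approx 1.1393$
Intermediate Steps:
$C{\left(W \right)} = 16$
$\frac{V + C{\left(-179 \right)}}{-20411 - 19357} = \frac{-45324 + 16}{-20411 - 19357} = - \frac{45308}{-39768} = \left(-45308\right) \left(- \frac{1}{39768}\right) = \frac{11327}{9942}$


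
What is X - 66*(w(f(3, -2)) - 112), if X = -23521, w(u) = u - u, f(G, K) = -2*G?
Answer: -16129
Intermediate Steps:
w(u) = 0
X - 66*(w(f(3, -2)) - 112) = -23521 - 66*(0 - 112) = -23521 - 66*(-112) = -23521 - 1*(-7392) = -23521 + 7392 = -16129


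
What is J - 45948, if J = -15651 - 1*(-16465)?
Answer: -45134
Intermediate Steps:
J = 814 (J = -15651 + 16465 = 814)
J - 45948 = 814 - 45948 = -45134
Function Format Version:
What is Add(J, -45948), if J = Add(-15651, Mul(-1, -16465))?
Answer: -45134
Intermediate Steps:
J = 814 (J = Add(-15651, 16465) = 814)
Add(J, -45948) = Add(814, -45948) = -45134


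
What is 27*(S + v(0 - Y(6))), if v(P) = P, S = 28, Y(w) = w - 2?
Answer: 648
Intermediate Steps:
Y(w) = -2 + w
27*(S + v(0 - Y(6))) = 27*(28 + (0 - (-2 + 6))) = 27*(28 + (0 - 1*4)) = 27*(28 + (0 - 4)) = 27*(28 - 4) = 27*24 = 648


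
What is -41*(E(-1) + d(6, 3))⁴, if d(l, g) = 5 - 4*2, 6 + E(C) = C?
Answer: -410000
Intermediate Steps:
E(C) = -6 + C
d(l, g) = -3 (d(l, g) = 5 - 8 = -3)
-41*(E(-1) + d(6, 3))⁴ = -41*((-6 - 1) - 3)⁴ = -41*(-7 - 3)⁴ = -41*((-10)²)² = -41*100² = -41*10000 = -410000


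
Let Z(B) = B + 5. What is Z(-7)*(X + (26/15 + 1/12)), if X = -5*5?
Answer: 1391/30 ≈ 46.367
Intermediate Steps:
Z(B) = 5 + B
X = -25
Z(-7)*(X + (26/15 + 1/12)) = (5 - 7)*(-25 + (26/15 + 1/12)) = -2*(-25 + (26*(1/15) + 1*(1/12))) = -2*(-25 + (26/15 + 1/12)) = -2*(-25 + 109/60) = -2*(-1391/60) = 1391/30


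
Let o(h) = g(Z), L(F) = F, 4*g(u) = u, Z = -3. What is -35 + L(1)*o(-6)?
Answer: -143/4 ≈ -35.750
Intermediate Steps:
g(u) = u/4
o(h) = -¾ (o(h) = (¼)*(-3) = -¾)
-35 + L(1)*o(-6) = -35 + 1*(-¾) = -35 - ¾ = -143/4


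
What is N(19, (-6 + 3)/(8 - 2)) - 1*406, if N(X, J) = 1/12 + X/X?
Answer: -4859/12 ≈ -404.92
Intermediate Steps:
N(X, J) = 13/12 (N(X, J) = 1*(1/12) + 1 = 1/12 + 1 = 13/12)
N(19, (-6 + 3)/(8 - 2)) - 1*406 = 13/12 - 1*406 = 13/12 - 406 = -4859/12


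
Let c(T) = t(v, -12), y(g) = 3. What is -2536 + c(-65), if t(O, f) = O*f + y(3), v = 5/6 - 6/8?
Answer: -2534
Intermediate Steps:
v = 1/12 (v = 5*(1/6) - 6*1/8 = 5/6 - 3/4 = 1/12 ≈ 0.083333)
t(O, f) = 3 + O*f (t(O, f) = O*f + 3 = 3 + O*f)
c(T) = 2 (c(T) = 3 + (1/12)*(-12) = 3 - 1 = 2)
-2536 + c(-65) = -2536 + 2 = -2534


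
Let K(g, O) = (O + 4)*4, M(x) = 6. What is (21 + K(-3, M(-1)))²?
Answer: 3721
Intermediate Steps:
K(g, O) = 16 + 4*O (K(g, O) = (4 + O)*4 = 16 + 4*O)
(21 + K(-3, M(-1)))² = (21 + (16 + 4*6))² = (21 + (16 + 24))² = (21 + 40)² = 61² = 3721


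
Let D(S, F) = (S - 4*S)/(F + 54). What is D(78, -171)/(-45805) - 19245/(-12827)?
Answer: 881491571/587540735 ≈ 1.5003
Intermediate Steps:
D(S, F) = -3*S/(54 + F) (D(S, F) = (-3*S)/(54 + F) = -3*S/(54 + F))
D(78, -171)/(-45805) - 19245/(-12827) = -3*78/(54 - 171)/(-45805) - 19245/(-12827) = -3*78/(-117)*(-1/45805) - 19245*(-1/12827) = -3*78*(-1/117)*(-1/45805) + 19245/12827 = 2*(-1/45805) + 19245/12827 = -2/45805 + 19245/12827 = 881491571/587540735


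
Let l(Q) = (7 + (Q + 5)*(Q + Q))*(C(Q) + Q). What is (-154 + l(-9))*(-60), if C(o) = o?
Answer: 94560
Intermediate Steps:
l(Q) = 2*Q*(7 + 2*Q*(5 + Q)) (l(Q) = (7 + (Q + 5)*(Q + Q))*(Q + Q) = (7 + (5 + Q)*(2*Q))*(2*Q) = (7 + 2*Q*(5 + Q))*(2*Q) = 2*Q*(7 + 2*Q*(5 + Q)))
(-154 + l(-9))*(-60) = (-154 + 2*(-9)*(7 + 2*(-9)² + 10*(-9)))*(-60) = (-154 + 2*(-9)*(7 + 2*81 - 90))*(-60) = (-154 + 2*(-9)*(7 + 162 - 90))*(-60) = (-154 + 2*(-9)*79)*(-60) = (-154 - 1422)*(-60) = -1576*(-60) = 94560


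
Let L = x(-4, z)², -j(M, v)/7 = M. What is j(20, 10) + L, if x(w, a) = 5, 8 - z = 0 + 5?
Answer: -115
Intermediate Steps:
z = 3 (z = 8 - (0 + 5) = 8 - 1*5 = 8 - 5 = 3)
j(M, v) = -7*M
L = 25 (L = 5² = 25)
j(20, 10) + L = -7*20 + 25 = -140 + 25 = -115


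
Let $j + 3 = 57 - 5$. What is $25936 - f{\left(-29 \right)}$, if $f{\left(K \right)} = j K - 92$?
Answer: $27449$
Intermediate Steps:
$j = 49$ ($j = -3 + \left(57 - 5\right) = -3 + 52 = 49$)
$f{\left(K \right)} = -92 + 49 K$ ($f{\left(K \right)} = 49 K - 92 = -92 + 49 K$)
$25936 - f{\left(-29 \right)} = 25936 - \left(-92 + 49 \left(-29\right)\right) = 25936 - \left(-92 - 1421\right) = 25936 - -1513 = 25936 + 1513 = 27449$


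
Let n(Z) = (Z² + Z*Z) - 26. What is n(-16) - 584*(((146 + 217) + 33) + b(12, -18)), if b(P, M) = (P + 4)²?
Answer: -380282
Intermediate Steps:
n(Z) = -26 + 2*Z² (n(Z) = (Z² + Z²) - 26 = 2*Z² - 26 = -26 + 2*Z²)
b(P, M) = (4 + P)²
n(-16) - 584*(((146 + 217) + 33) + b(12, -18)) = (-26 + 2*(-16)²) - 584*(((146 + 217) + 33) + (4 + 12)²) = (-26 + 2*256) - 584*((363 + 33) + 16²) = (-26 + 512) - 584*(396 + 256) = 486 - 584*652 = 486 - 380768 = -380282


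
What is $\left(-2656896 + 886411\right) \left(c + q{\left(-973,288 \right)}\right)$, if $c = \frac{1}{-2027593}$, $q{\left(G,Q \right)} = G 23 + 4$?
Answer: $\frac{80322289461307360}{2027593} \approx 3.9615 \cdot 10^{10}$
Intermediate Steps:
$q{\left(G,Q \right)} = 4 + 23 G$ ($q{\left(G,Q \right)} = 23 G + 4 = 4 + 23 G$)
$c = - \frac{1}{2027593} \approx -4.932 \cdot 10^{-7}$
$\left(-2656896 + 886411\right) \left(c + q{\left(-973,288 \right)}\right) = \left(-2656896 + 886411\right) \left(- \frac{1}{2027593} + \left(4 + 23 \left(-973\right)\right)\right) = - 1770485 \left(- \frac{1}{2027593} + \left(4 - 22379\right)\right) = - 1770485 \left(- \frac{1}{2027593} - 22375\right) = \left(-1770485\right) \left(- \frac{45367393376}{2027593}\right) = \frac{80322289461307360}{2027593}$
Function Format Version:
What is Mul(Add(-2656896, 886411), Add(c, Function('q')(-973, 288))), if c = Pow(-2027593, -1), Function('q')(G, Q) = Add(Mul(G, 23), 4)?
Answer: Rational(80322289461307360, 2027593) ≈ 3.9615e+10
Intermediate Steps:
Function('q')(G, Q) = Add(4, Mul(23, G)) (Function('q')(G, Q) = Add(Mul(23, G), 4) = Add(4, Mul(23, G)))
c = Rational(-1, 2027593) ≈ -4.9320e-7
Mul(Add(-2656896, 886411), Add(c, Function('q')(-973, 288))) = Mul(Add(-2656896, 886411), Add(Rational(-1, 2027593), Add(4, Mul(23, -973)))) = Mul(-1770485, Add(Rational(-1, 2027593), Add(4, -22379))) = Mul(-1770485, Add(Rational(-1, 2027593), -22375)) = Mul(-1770485, Rational(-45367393376, 2027593)) = Rational(80322289461307360, 2027593)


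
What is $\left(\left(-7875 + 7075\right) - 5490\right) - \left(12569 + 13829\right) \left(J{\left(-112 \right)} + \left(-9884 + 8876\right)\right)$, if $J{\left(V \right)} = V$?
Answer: $29559470$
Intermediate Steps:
$\left(\left(-7875 + 7075\right) - 5490\right) - \left(12569 + 13829\right) \left(J{\left(-112 \right)} + \left(-9884 + 8876\right)\right) = \left(\left(-7875 + 7075\right) - 5490\right) - \left(12569 + 13829\right) \left(-112 + \left(-9884 + 8876\right)\right) = \left(-800 - 5490\right) - 26398 \left(-112 - 1008\right) = -6290 - 26398 \left(-1120\right) = -6290 - -29565760 = -6290 + 29565760 = 29559470$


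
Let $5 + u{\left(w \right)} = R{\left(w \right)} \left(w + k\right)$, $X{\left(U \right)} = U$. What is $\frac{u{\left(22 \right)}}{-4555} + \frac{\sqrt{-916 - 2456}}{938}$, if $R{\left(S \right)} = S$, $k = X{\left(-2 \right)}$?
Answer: $- \frac{87}{911} + \frac{i \sqrt{843}}{469} \approx -0.095499 + 0.061907 i$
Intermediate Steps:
$k = -2$
$u{\left(w \right)} = -5 + w \left(-2 + w\right)$ ($u{\left(w \right)} = -5 + w \left(w - 2\right) = -5 + w \left(-2 + w\right)$)
$\frac{u{\left(22 \right)}}{-4555} + \frac{\sqrt{-916 - 2456}}{938} = \frac{-5 + 22^{2} - 44}{-4555} + \frac{\sqrt{-916 - 2456}}{938} = \left(-5 + 484 - 44\right) \left(- \frac{1}{4555}\right) + \sqrt{-3372} \cdot \frac{1}{938} = 435 \left(- \frac{1}{4555}\right) + 2 i \sqrt{843} \cdot \frac{1}{938} = - \frac{87}{911} + \frac{i \sqrt{843}}{469}$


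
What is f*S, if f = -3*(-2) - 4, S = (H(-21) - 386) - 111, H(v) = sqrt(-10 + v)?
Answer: -994 + 2*I*sqrt(31) ≈ -994.0 + 11.136*I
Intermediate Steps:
S = -497 + I*sqrt(31) (S = (sqrt(-10 - 21) - 386) - 111 = (sqrt(-31) - 386) - 111 = (I*sqrt(31) - 386) - 111 = (-386 + I*sqrt(31)) - 111 = -497 + I*sqrt(31) ≈ -497.0 + 5.5678*I)
f = 2 (f = 6 - 4 = 2)
f*S = 2*(-497 + I*sqrt(31)) = -994 + 2*I*sqrt(31)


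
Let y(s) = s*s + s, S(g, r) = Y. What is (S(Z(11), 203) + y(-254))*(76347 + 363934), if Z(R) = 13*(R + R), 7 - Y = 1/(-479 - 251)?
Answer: 20656386740251/730 ≈ 2.8296e+10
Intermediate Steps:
Y = 5111/730 (Y = 7 - 1/(-479 - 251) = 7 - 1/(-730) = 7 - 1*(-1/730) = 7 + 1/730 = 5111/730 ≈ 7.0014)
Z(R) = 26*R (Z(R) = 13*(2*R) = 26*R)
S(g, r) = 5111/730
y(s) = s + s² (y(s) = s² + s = s + s²)
(S(Z(11), 203) + y(-254))*(76347 + 363934) = (5111/730 - 254*(1 - 254))*(76347 + 363934) = (5111/730 - 254*(-253))*440281 = (5111/730 + 64262)*440281 = (46916371/730)*440281 = 20656386740251/730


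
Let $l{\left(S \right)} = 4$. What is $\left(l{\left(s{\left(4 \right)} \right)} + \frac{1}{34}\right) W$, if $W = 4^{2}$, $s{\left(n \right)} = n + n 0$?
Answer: $\frac{1096}{17} \approx 64.471$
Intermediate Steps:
$s{\left(n \right)} = n$ ($s{\left(n \right)} = n + 0 = n$)
$W = 16$
$\left(l{\left(s{\left(4 \right)} \right)} + \frac{1}{34}\right) W = \left(4 + \frac{1}{34}\right) 16 = \frac{137}{34} \cdot 16 = \frac{1096}{17}$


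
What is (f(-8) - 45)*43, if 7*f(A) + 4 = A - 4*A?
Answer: -12685/7 ≈ -1812.1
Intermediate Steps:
f(A) = -4/7 - 3*A/7 (f(A) = -4/7 + (A - 4*A)/7 = -4/7 + (-3*A)/7 = -4/7 - 3*A/7)
(f(-8) - 45)*43 = ((-4/7 - 3/7*(-8)) - 45)*43 = ((-4/7 + 24/7) - 45)*43 = (20/7 - 45)*43 = -295/7*43 = -12685/7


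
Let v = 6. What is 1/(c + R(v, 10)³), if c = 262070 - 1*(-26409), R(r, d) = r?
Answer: 1/288695 ≈ 3.4639e-6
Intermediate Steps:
c = 288479 (c = 262070 + 26409 = 288479)
1/(c + R(v, 10)³) = 1/(288479 + 6³) = 1/(288479 + 216) = 1/288695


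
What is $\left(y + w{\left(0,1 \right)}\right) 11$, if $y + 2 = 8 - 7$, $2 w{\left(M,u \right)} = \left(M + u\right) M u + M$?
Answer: $-11$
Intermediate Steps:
$w{\left(M,u \right)} = \frac{M}{2} + \frac{M u \left(M + u\right)}{2}$ ($w{\left(M,u \right)} = \frac{\left(M + u\right) M u + M}{2} = \frac{M \left(M + u\right) u + M}{2} = \frac{M u \left(M + u\right) + M}{2} = \frac{M + M u \left(M + u\right)}{2} = \frac{M}{2} + \frac{M u \left(M + u\right)}{2}$)
$y = -1$ ($y = -2 + \left(8 - 7\right) = -2 + 1 = -1$)
$\left(y + w{\left(0,1 \right)}\right) 11 = \left(-1 + \frac{1}{2} \cdot 0 \left(1 + 1^{2} + 0 \cdot 1\right)\right) 11 = \left(-1 + \frac{1}{2} \cdot 0 \left(1 + 1 + 0\right)\right) 11 = \left(-1 + \frac{1}{2} \cdot 0 \cdot 2\right) 11 = \left(-1 + 0\right) 11 = \left(-1\right) 11 = -11$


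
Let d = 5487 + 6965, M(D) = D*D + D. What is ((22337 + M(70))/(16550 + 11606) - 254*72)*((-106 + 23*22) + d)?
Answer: -1654340352273/7039 ≈ -2.3502e+8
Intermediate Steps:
M(D) = D + D² (M(D) = D² + D = D + D²)
d = 12452
((22337 + M(70))/(16550 + 11606) - 254*72)*((-106 + 23*22) + d) = ((22337 + 70*(1 + 70))/(16550 + 11606) - 254*72)*((-106 + 23*22) + 12452) = ((22337 + 70*71)/28156 - 18288)*((-106 + 506) + 12452) = ((22337 + 4970)*(1/28156) - 18288)*(400 + 12452) = (27307*(1/28156) - 18288)*12852 = (27307/28156 - 18288)*12852 = -514889621/28156*12852 = -1654340352273/7039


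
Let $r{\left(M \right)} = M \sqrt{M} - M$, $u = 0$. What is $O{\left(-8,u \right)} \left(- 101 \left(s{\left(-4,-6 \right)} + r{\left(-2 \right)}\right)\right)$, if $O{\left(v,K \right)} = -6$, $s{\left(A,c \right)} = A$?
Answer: $-1212 - 1212 i \sqrt{2} \approx -1212.0 - 1714.0 i$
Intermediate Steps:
$r{\left(M \right)} = M^{\frac{3}{2}} - M$
$O{\left(-8,u \right)} \left(- 101 \left(s{\left(-4,-6 \right)} + r{\left(-2 \right)}\right)\right) = - 6 \left(- 101 \left(-4 + \left(\left(-2\right)^{\frac{3}{2}} - -2\right)\right)\right) = - 6 \left(- 101 \left(-4 + \left(- 2 i \sqrt{2} + 2\right)\right)\right) = - 6 \left(- 101 \left(-4 + \left(2 - 2 i \sqrt{2}\right)\right)\right) = - 6 \left(- 101 \left(-2 - 2 i \sqrt{2}\right)\right) = - 6 \left(202 + 202 i \sqrt{2}\right) = -1212 - 1212 i \sqrt{2}$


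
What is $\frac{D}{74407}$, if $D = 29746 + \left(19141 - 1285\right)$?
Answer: $\frac{47602}{74407} \approx 0.63975$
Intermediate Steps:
$D = 47602$ ($D = 29746 + 17856 = 47602$)
$\frac{D}{74407} = \frac{47602}{74407}$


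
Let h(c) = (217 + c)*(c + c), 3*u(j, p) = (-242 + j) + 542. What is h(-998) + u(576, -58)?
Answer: 1559168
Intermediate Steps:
u(j, p) = 100 + j/3 (u(j, p) = ((-242 + j) + 542)/3 = (300 + j)/3 = 100 + j/3)
h(c) = 2*c*(217 + c) (h(c) = (217 + c)*(2*c) = 2*c*(217 + c))
h(-998) + u(576, -58) = 2*(-998)*(217 - 998) + (100 + (1/3)*576) = 2*(-998)*(-781) + (100 + 192) = 1558876 + 292 = 1559168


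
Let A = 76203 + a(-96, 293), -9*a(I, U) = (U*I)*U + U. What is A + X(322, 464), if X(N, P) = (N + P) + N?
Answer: 8937010/9 ≈ 9.9300e+5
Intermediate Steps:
a(I, U) = -U/9 - I*U²/9 (a(I, U) = -((U*I)*U + U)/9 = -((I*U)*U + U)/9 = -(I*U² + U)/9 = -(U + I*U²)/9 = -U/9 - I*U²/9)
X(N, P) = P + 2*N
A = 8927038/9 (A = 76203 - ⅑*293*(1 - 96*293) = 76203 - ⅑*293*(1 - 28128) = 76203 - ⅑*293*(-28127) = 76203 + 8241211/9 = 8927038/9 ≈ 9.9189e+5)
A + X(322, 464) = 8927038/9 + (464 + 2*322) = 8927038/9 + (464 + 644) = 8927038/9 + 1108 = 8937010/9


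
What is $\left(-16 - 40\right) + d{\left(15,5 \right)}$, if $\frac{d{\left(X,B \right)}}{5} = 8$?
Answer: $-16$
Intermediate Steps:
$d{\left(X,B \right)} = 40$ ($d{\left(X,B \right)} = 5 \cdot 8 = 40$)
$\left(-16 - 40\right) + d{\left(15,5 \right)} = \left(-16 - 40\right) + 40 = -56 + 40 = -16$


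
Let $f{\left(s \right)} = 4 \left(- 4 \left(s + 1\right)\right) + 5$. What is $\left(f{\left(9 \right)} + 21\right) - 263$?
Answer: $-397$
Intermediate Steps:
$f{\left(s \right)} = -11 - 16 s$ ($f{\left(s \right)} = 4 \left(- 4 \left(1 + s\right)\right) + 5 = 4 \left(-4 - 4 s\right) + 5 = \left(-16 - 16 s\right) + 5 = -11 - 16 s$)
$\left(f{\left(9 \right)} + 21\right) - 263 = \left(\left(-11 - 144\right) + 21\right) - 263 = \left(-155 + 21\right) - 263 = -134 - 263 = -397$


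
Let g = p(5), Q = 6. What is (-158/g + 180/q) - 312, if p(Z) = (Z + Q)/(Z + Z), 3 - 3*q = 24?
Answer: -37064/77 ≈ -481.35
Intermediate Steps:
q = -7 (q = 1 - ⅓*24 = 1 - 8 = -7)
p(Z) = (6 + Z)/(2*Z) (p(Z) = (Z + 6)/(Z + Z) = (6 + Z)/((2*Z)) = (6 + Z)*(1/(2*Z)) = (6 + Z)/(2*Z))
g = 11/10 (g = (½)*(6 + 5)/5 = (½)*(⅕)*11 = 11/10 ≈ 1.1000)
(-158/g + 180/q) - 312 = (-158/11/10 + 180/(-7)) - 312 = (-158*10/11 + 180*(-⅐)) - 312 = (-1580/11 - 180/7) - 312 = -13040/77 - 312 = -37064/77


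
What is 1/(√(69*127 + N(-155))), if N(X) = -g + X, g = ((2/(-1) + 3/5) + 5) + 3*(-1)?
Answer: √215185/43037 ≈ 0.010779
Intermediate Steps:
g = ⅗ (g = ((2*(-1) + 3*(⅕)) + 5) - 3 = ((-2 + ⅗) + 5) - 3 = (-7/5 + 5) - 3 = 18/5 - 3 = ⅗ ≈ 0.60000)
N(X) = -⅗ + X (N(X) = -1*⅗ + X = -⅗ + X)
1/(√(69*127 + N(-155))) = 1/(√(69*127 + (-⅗ - 155))) = 1/(√(8763 - 778/5)) = 1/(√(43037/5)) = 1/(√215185/5) = √215185/43037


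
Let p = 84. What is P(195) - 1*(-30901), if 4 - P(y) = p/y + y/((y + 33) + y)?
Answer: 283236152/9165 ≈ 30904.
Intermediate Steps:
P(y) = 4 - 84/y - y/(33 + 2*y) (P(y) = 4 - (84/y + y/((y + 33) + y)) = 4 - (84/y + y/((33 + y) + y)) = 4 - (84/y + y/(33 + 2*y)) = 4 + (-84/y - y/(33 + 2*y)) = 4 - 84/y - y/(33 + 2*y))
P(195) - 1*(-30901) = (-2772 - 36*195 + 7*195²)/(195*(33 + 2*195)) - 1*(-30901) = (-2772 - 7020 + 7*38025)/(195*(33 + 390)) + 30901 = (1/195)*(-2772 - 7020 + 266175)/423 + 30901 = (1/195)*(1/423)*256383 + 30901 = 28487/9165 + 30901 = 283236152/9165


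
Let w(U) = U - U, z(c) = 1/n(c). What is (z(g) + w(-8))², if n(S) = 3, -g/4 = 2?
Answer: ⅑ ≈ 0.11111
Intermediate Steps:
g = -8 (g = -4*2 = -8)
z(c) = ⅓ (z(c) = 1/3 = ⅓)
w(U) = 0
(z(g) + w(-8))² = (⅓ + 0)² = (⅓)² = ⅑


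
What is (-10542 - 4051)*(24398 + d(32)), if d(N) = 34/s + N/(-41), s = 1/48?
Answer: -15573620414/41 ≈ -3.7984e+8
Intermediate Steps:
s = 1/48 ≈ 0.020833
d(N) = 1632 - N/41 (d(N) = 34/(1/48) + N/(-41) = 34*48 + N*(-1/41) = 1632 - N/41)
(-10542 - 4051)*(24398 + d(32)) = (-10542 - 4051)*(24398 + (1632 - 1/41*32)) = -14593*(24398 + (1632 - 32/41)) = -14593*(24398 + 66880/41) = -14593*1067198/41 = -15573620414/41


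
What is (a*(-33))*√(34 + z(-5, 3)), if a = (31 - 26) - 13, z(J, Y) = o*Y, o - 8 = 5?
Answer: 264*√73 ≈ 2255.6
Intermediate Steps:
o = 13 (o = 8 + 5 = 13)
z(J, Y) = 13*Y
a = -8 (a = 5 - 13 = -8)
(a*(-33))*√(34 + z(-5, 3)) = (-8*(-33))*√(34 + 13*3) = 264*√(34 + 39) = 264*√73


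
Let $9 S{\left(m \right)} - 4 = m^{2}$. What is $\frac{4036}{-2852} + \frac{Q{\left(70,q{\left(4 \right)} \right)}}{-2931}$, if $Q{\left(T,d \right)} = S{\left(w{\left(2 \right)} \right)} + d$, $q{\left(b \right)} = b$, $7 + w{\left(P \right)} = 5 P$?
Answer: $- \frac{26651348}{18808227} \approx -1.417$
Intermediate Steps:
$w{\left(P \right)} = -7 + 5 P$
$S{\left(m \right)} = \frac{4}{9} + \frac{m^{2}}{9}$
$Q{\left(T,d \right)} = \frac{13}{9} + d$ ($Q{\left(T,d \right)} = \left(\frac{4}{9} + \frac{\left(-7 + 5 \cdot 2\right)^{2}}{9}\right) + d = \left(\frac{4}{9} + \frac{\left(-7 + 10\right)^{2}}{9}\right) + d = \left(\frac{4}{9} + \frac{3^{2}}{9}\right) + d = \left(\frac{4}{9} + \frac{1}{9} \cdot 9\right) + d = \left(\frac{4}{9} + 1\right) + d = \frac{13}{9} + d$)
$\frac{4036}{-2852} + \frac{Q{\left(70,q{\left(4 \right)} \right)}}{-2931} = \frac{4036}{-2852} + \frac{\frac{13}{9} + 4}{-2931} = 4036 \left(- \frac{1}{2852}\right) + \frac{49}{9} \left(- \frac{1}{2931}\right) = - \frac{1009}{713} - \frac{49}{26379} = - \frac{26651348}{18808227}$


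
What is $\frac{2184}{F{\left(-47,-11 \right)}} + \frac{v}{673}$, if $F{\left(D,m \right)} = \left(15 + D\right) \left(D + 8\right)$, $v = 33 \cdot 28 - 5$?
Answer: $\frac{8387}{2692} \approx 3.1155$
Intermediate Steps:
$v = 919$ ($v = 924 - 5 = 919$)
$F{\left(D,m \right)} = \left(8 + D\right) \left(15 + D\right)$ ($F{\left(D,m \right)} = \left(15 + D\right) \left(8 + D\right) = \left(8 + D\right) \left(15 + D\right)$)
$\frac{2184}{F{\left(-47,-11 \right)}} + \frac{v}{673} = \frac{2184}{120 + \left(-47\right)^{2} + 23 \left(-47\right)} + \frac{919}{673} = \frac{2184}{120 + 2209 - 1081} + 919 \cdot \frac{1}{673} = \frac{2184}{1248} + \frac{919}{673} = 2184 \cdot \frac{1}{1248} + \frac{919}{673} = \frac{7}{4} + \frac{919}{673} = \frac{8387}{2692}$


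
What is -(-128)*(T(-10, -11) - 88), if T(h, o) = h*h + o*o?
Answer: 17024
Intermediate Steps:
T(h, o) = h² + o²
-(-128)*(T(-10, -11) - 88) = -(-128)*(((-10)² + (-11)²) - 88) = -(-128)*((100 + 121) - 88) = -(-128)*(221 - 88) = -(-128)*133 = -1*(-17024) = 17024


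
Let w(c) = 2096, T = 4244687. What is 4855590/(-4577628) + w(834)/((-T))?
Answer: -3436675743103/3238433010406 ≈ -1.0612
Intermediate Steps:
4855590/(-4577628) + w(834)/((-T)) = 4855590/(-4577628) + 2096/((-1*4244687)) = 4855590*(-1/4577628) + 2096/(-4244687) = -809265/762938 + 2096*(-1/4244687) = -809265/762938 - 2096/4244687 = -3436675743103/3238433010406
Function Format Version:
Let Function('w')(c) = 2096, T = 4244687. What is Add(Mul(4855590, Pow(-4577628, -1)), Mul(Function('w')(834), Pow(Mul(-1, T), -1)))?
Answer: Rational(-3436675743103, 3238433010406) ≈ -1.0612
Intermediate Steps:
Add(Mul(4855590, Pow(-4577628, -1)), Mul(Function('w')(834), Pow(Mul(-1, T), -1))) = Add(Mul(4855590, Pow(-4577628, -1)), Mul(2096, Pow(Mul(-1, 4244687), -1))) = Add(Mul(4855590, Rational(-1, 4577628)), Mul(2096, Pow(-4244687, -1))) = Add(Rational(-809265, 762938), Mul(2096, Rational(-1, 4244687))) = Add(Rational(-809265, 762938), Rational(-2096, 4244687)) = Rational(-3436675743103, 3238433010406)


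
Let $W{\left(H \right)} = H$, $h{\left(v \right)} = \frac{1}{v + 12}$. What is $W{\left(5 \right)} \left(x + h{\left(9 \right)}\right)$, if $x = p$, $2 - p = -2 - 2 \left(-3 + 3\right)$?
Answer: $\frac{425}{21} \approx 20.238$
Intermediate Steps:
$h{\left(v \right)} = \frac{1}{12 + v}$
$p = 4$ ($p = 2 - \left(-2 - 2 \left(-3 + 3\right)\right) = 2 - \left(-2 - 0\right) = 2 - \left(-2 + 0\right) = 2 - -2 = 2 + 2 = 4$)
$x = 4$
$W{\left(5 \right)} \left(x + h{\left(9 \right)}\right) = 5 \left(4 + \frac{1}{12 + 9}\right) = 5 \left(4 + \frac{1}{21}\right) = 5 \cdot \frac{85}{21} = \frac{425}{21}$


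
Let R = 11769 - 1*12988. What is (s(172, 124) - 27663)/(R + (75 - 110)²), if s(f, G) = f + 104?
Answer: -9129/2 ≈ -4564.5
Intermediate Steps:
s(f, G) = 104 + f
R = -1219 (R = 11769 - 12988 = -1219)
(s(172, 124) - 27663)/(R + (75 - 110)²) = ((104 + 172) - 27663)/(-1219 + (75 - 110)²) = (276 - 27663)/(-1219 + (-35)²) = -27387/(-1219 + 1225) = -27387/6 = -27387*⅙ = -9129/2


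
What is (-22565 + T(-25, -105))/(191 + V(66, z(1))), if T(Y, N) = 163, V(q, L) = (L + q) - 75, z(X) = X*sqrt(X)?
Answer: -22402/183 ≈ -122.42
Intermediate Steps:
z(X) = X**(3/2)
V(q, L) = -75 + L + q
(-22565 + T(-25, -105))/(191 + V(66, z(1))) = (-22565 + 163)/(191 + (-75 + 1**(3/2) + 66)) = -22402/(191 + (-75 + 1 + 66)) = -22402/(191 - 8) = -22402/183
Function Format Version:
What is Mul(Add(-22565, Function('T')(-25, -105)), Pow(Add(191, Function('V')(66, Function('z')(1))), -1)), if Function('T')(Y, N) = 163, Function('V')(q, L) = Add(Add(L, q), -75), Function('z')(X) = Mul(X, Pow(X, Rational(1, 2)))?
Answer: Rational(-22402, 183) ≈ -122.42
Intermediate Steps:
Function('z')(X) = Pow(X, Rational(3, 2))
Function('V')(q, L) = Add(-75, L, q)
Mul(Add(-22565, Function('T')(-25, -105)), Pow(Add(191, Function('V')(66, Function('z')(1))), -1)) = Mul(Add(-22565, 163), Pow(Add(191, Add(-75, Pow(1, Rational(3, 2)), 66)), -1)) = Mul(-22402, Pow(Add(191, Add(-75, 1, 66)), -1)) = Mul(-22402, Pow(Add(191, -8), -1)) = Mul(-22402, Pow(183, -1)) = Mul(-22402, Rational(1, 183)) = Rational(-22402, 183)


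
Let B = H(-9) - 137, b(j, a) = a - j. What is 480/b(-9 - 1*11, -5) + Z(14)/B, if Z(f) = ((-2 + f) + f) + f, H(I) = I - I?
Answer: 4344/137 ≈ 31.708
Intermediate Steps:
H(I) = 0
Z(f) = -2 + 3*f (Z(f) = (-2 + 2*f) + f = -2 + 3*f)
B = -137 (B = 0 - 137 = -137)
480/b(-9 - 1*11, -5) + Z(14)/B = 480/(-5 - (-9 - 1*11)) + (-2 + 3*14)/(-137) = 480/(-5 - (-9 - 11)) + (-2 + 42)*(-1/137) = 480/(-5 - 1*(-20)) + 40*(-1/137) = 480/(-5 + 20) - 40/137 = 480/15 - 40/137 = 480*(1/15) - 40/137 = 32 - 40/137 = 4344/137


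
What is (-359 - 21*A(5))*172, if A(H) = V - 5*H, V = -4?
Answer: 43000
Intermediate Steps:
A(H) = -4 - 5*H
(-359 - 21*A(5))*172 = (-359 - 21*(-4 - 5*5))*172 = (-359 - 21*(-4 - 25))*172 = (-359 - 21*(-29))*172 = (-359 + 609)*172 = 250*172 = 43000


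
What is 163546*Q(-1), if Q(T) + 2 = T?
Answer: -490638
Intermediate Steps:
Q(T) = -2 + T
163546*Q(-1) = 163546*(-2 - 1) = 163546*(-3) = -490638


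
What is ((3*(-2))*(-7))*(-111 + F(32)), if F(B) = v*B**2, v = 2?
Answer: 81354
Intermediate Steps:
F(B) = 2*B**2
((3*(-2))*(-7))*(-111 + F(32)) = ((3*(-2))*(-7))*(-111 + 2*32**2) = (-6*(-7))*(-111 + 2*1024) = 42*(-111 + 2048) = 42*1937 = 81354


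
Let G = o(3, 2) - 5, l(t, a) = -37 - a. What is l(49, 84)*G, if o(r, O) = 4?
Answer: 121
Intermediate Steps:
G = -1 (G = 4 - 5 = -1)
l(49, 84)*G = (-37 - 1*84)*(-1) = (-37 - 84)*(-1) = -121*(-1) = 121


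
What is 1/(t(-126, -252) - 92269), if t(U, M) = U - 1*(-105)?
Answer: -1/92290 ≈ -1.0835e-5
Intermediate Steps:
t(U, M) = 105 + U (t(U, M) = U + 105 = 105 + U)
1/(t(-126, -252) - 92269) = 1/((105 - 126) - 92269) = 1/(-21 - 92269) = 1/(-92290) = -1/92290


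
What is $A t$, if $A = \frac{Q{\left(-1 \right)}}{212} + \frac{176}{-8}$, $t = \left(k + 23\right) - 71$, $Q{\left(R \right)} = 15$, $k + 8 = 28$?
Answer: $\frac{32543}{53} \approx 614.02$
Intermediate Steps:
$k = 20$ ($k = -8 + 28 = 20$)
$t = -28$ ($t = \left(20 + 23\right) - 71 = 43 - 71 = -28$)
$A = - \frac{4649}{212}$ ($A = \frac{15}{212} + \frac{176}{-8} = 15 \cdot \frac{1}{212} + 176 \left(- \frac{1}{8}\right) = \frac{15}{212} - 22 = - \frac{4649}{212} \approx -21.929$)
$A t = \left(- \frac{4649}{212}\right) \left(-28\right) = \frac{32543}{53}$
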